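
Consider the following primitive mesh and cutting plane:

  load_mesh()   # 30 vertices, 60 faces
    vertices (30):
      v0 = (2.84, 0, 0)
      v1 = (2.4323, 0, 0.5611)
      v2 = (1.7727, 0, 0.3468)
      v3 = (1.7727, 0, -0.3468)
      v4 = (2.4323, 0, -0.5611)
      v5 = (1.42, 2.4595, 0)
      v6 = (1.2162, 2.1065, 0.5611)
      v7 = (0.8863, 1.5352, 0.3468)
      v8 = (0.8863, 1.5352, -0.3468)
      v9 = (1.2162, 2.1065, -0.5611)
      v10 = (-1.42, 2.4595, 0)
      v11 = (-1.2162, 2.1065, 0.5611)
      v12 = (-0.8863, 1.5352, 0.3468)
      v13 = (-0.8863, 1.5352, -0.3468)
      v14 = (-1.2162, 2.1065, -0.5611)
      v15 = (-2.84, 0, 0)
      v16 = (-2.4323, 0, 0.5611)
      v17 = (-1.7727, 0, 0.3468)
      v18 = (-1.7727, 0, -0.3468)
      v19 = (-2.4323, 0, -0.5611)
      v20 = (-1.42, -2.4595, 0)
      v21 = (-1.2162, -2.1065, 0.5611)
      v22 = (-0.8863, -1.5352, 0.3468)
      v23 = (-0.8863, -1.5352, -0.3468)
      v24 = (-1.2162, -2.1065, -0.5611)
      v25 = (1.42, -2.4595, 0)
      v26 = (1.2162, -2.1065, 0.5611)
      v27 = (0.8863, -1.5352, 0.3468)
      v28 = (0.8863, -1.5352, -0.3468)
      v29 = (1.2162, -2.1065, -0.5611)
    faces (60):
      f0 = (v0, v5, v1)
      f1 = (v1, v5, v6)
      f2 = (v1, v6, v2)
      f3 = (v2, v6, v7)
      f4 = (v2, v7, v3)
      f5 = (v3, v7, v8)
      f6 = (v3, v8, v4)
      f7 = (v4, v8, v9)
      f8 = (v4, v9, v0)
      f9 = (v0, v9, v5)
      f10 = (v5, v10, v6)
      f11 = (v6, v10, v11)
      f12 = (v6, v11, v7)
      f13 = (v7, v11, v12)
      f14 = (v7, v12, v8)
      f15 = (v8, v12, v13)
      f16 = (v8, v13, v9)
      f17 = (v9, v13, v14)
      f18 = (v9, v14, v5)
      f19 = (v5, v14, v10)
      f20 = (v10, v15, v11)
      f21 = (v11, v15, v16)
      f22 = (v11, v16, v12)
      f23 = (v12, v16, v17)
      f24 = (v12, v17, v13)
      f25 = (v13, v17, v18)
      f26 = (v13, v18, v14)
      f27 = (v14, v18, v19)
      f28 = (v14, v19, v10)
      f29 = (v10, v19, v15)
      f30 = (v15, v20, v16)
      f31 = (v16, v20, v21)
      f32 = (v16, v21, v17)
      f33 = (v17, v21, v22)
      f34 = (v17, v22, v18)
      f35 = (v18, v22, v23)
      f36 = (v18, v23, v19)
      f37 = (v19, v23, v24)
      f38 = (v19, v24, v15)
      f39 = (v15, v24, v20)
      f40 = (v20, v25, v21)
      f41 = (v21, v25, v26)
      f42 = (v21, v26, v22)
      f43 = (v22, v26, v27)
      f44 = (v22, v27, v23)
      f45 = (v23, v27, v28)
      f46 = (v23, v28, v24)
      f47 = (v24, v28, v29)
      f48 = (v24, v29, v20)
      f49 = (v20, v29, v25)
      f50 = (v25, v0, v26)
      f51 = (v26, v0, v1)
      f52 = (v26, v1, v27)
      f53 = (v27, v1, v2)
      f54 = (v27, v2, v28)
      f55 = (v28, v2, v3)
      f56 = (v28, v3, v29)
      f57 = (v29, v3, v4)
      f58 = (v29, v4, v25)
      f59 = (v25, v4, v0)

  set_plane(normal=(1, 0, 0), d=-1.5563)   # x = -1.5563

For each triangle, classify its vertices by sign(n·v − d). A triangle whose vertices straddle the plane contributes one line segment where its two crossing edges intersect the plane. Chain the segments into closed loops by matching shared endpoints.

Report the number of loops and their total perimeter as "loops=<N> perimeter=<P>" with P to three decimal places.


loops=2 perimeter=9.645

Straddling triangles (20 of 60):
  (v10,v15,v11) [+-+] → (-1.5563, 2.22342, 0)–(-1.5563, 1.6653, 0.443579)  len=0.7129
  (v11,v15,v16) [+--] → (-1.5563, 1.6653, 0.443579)–(-1.5563, 1.51739, 0.5611)  len=0.1889
  (v11,v16,v12) [+-+] → (-1.5563, 1.51739, 0.5611)–(-1.5563, 0.86988, 0.439673)  len=0.6588
  (v12,v16,v17) [+--] → (-1.5563, 0.86988, 0.439673)–(-1.5563, 0.374794, 0.3468)  len=0.5037
  (v12,v17,v13) [+-+] → (-1.5563, 0.374794, 0.3468)–(-1.5563, 0.374794, 0.177469)  len=0.1693
  (v13,v17,v18) [+--] → (-1.5563, 0.374794, 0.177469)–(-1.5563, 0.374794, -0.3468)  len=0.5243
  (v13,v18,v14) [+-+] → (-1.5563, 0.374794, -0.3468)–(-1.5563, 0.819131, -0.430132)  len=0.4521
  (v14,v18,v19) [+--] → (-1.5563, 0.819131, -0.430132)–(-1.5563, 1.51739, -0.5611)  len=0.7104
  (v14,v19,v10) [+-+] → (-1.5563, 1.51739, -0.5611)–(-1.5563, 2.12834, -0.0755487)  len=0.7804
  (v10,v19,v15) [+--] → (-1.5563, 2.12834, -0.0755487)–(-1.5563, 2.22342, 0)  len=0.1214
  (v15,v20,v16) [-+-] → (-1.5563, -2.22342, 0)–(-1.5563, -2.12834, 0.0755487)  len=0.1214
  (v16,v20,v21) [-++] → (-1.5563, -2.12834, 0.0755487)–(-1.5563, -1.51739, 0.5611)  len=0.7804
  (v16,v21,v17) [-+-] → (-1.5563, -1.51739, 0.5611)–(-1.5563, -0.819131, 0.430132)  len=0.7104
  (v17,v21,v22) [-++] → (-1.5563, -0.819131, 0.430132)–(-1.5563, -0.374794, 0.3468)  len=0.4521
  (v17,v22,v18) [-+-] → (-1.5563, -0.374794, 0.3468)–(-1.5563, -0.374794, -0.177469)  len=0.5243
  (v18,v22,v23) [-++] → (-1.5563, -0.374794, -0.177469)–(-1.5563, -0.374794, -0.3468)  len=0.1693
  (v18,v23,v19) [-+-] → (-1.5563, -0.374794, -0.3468)–(-1.5563, -0.86988, -0.439673)  len=0.5037
  (v19,v23,v24) [-++] → (-1.5563, -0.86988, -0.439673)–(-1.5563, -1.51739, -0.5611)  len=0.6588
  (v19,v24,v15) [-+-] → (-1.5563, -1.51739, -0.5611)–(-1.5563, -1.6653, -0.443579)  len=0.1889
  (v15,v24,v20) [-++] → (-1.5563, -1.6653, -0.443579)–(-1.5563, -2.22342, 0)  len=0.7129

Chained into 2 loop(s):
  loop 1: 10 segments, perimeter = 4.8223
  loop 2: 10 segments, perimeter = 4.8223
Total perimeter = 9.645


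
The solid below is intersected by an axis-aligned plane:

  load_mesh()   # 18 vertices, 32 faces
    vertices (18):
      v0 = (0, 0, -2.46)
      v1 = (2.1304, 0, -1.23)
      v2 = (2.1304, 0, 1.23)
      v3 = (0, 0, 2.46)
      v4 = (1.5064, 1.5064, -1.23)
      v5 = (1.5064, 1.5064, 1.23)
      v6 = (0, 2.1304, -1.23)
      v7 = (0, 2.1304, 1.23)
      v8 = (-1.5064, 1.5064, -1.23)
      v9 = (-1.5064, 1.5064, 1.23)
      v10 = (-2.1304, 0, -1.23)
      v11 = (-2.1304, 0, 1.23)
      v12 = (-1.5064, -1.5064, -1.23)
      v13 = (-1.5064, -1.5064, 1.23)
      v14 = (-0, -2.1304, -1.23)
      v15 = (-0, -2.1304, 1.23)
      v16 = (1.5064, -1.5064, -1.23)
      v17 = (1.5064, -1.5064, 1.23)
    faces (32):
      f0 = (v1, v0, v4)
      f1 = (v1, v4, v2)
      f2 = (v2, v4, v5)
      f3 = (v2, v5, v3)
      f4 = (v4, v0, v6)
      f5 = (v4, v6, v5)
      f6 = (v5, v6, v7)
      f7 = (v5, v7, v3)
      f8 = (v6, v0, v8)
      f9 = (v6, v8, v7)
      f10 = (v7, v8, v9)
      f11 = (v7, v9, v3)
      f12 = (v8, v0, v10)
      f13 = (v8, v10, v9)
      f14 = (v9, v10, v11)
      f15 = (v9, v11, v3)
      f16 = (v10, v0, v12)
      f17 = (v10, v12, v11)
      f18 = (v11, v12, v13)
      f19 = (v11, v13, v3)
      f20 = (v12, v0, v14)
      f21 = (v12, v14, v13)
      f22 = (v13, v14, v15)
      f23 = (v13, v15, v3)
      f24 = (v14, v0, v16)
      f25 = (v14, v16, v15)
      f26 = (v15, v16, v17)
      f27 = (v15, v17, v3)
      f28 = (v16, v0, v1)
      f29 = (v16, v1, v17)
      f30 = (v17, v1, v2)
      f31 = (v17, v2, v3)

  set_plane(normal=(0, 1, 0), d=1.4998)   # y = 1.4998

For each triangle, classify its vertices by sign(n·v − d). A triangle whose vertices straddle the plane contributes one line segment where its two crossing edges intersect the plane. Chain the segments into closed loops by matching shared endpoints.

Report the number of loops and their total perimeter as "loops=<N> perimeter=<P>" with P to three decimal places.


loops=1 perimeter=11.131

Straddling triangles (12 of 32):
  (v1,v0,v4) [--+] → (1.4998, 1.4998, -1.23539)–(1.50913, 1.4998, -1.23)  len=0.0108
  (v1,v4,v2) [-+-] → (1.50913, 1.4998, -1.23)–(1.50913, 1.4998, -1.21922)  len=0.0108
  (v2,v4,v5) [-++] → (1.50913, 1.4998, -1.21922)–(1.50913, 1.4998, 1.23)  len=2.4492
  (v2,v5,v3) [-+-] → (1.50913, 1.4998, 1.23)–(1.4998, 1.4998, 1.23539)  len=0.0108
  (v4,v0,v6) [+-+] → (1.4998, 1.4998, -1.23539)–(0, 1.4998, -1.59408)  len=1.5421
  (v5,v7,v3) [++-] → (0, 1.4998, 1.59408)–(1.4998, 1.4998, 1.23539)  len=1.5421
  (v6,v0,v8) [+-+] → (0, 1.4998, -1.59408)–(-1.4998, 1.4998, -1.23539)  len=1.5421
  (v7,v9,v3) [++-] → (-1.4998, 1.4998, 1.23539)–(0, 1.4998, 1.59408)  len=1.5421
  (v8,v0,v10) [+--] → (-1.4998, 1.4998, -1.23539)–(-1.50913, 1.4998, -1.23)  len=0.0108
  (v8,v10,v9) [+-+] → (-1.50913, 1.4998, -1.23)–(-1.50913, 1.4998, 1.21922)  len=2.4492
  (v9,v10,v11) [+--] → (-1.50913, 1.4998, 1.21922)–(-1.50913, 1.4998, 1.23)  len=0.0108
  (v9,v11,v3) [+--] → (-1.50913, 1.4998, 1.23)–(-1.4998, 1.4998, 1.23539)  len=0.0108

Chained into 1 loop(s):
  loop 1: 12 segments, perimeter = 11.1315
Total perimeter = 11.131


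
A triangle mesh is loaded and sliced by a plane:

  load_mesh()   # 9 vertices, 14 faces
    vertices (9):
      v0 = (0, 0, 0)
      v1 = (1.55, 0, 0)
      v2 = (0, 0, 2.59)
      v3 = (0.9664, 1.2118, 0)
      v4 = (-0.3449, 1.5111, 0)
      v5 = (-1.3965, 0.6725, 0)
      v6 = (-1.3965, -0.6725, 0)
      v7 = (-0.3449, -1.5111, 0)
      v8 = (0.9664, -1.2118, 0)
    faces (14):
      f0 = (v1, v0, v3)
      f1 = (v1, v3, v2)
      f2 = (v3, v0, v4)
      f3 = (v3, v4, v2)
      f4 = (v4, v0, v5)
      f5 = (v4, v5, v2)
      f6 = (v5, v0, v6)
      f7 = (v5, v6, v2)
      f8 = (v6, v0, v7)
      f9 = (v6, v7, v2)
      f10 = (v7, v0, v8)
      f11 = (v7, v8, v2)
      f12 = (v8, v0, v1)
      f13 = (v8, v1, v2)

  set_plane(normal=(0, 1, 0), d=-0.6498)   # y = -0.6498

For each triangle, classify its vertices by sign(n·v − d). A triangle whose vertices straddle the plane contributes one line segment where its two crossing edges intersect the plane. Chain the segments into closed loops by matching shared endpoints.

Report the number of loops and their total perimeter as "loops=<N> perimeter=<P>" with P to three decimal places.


Straddling triangles (8 of 14):
  (v5,v0,v6) [++-] → (-1.34936, -0.6498, 0)–(-1.3965, -0.6498, 0)  len=0.0471
  (v5,v6,v2) [+-+] → (-1.3965, -0.6498, 0)–(-1.34936, -0.6498, 0.0874245)  len=0.0993
  (v6,v0,v7) [-+-] → (-1.34936, -0.6498, 0)–(-0.148313, -0.6498, 0)  len=1.2010
  (v6,v7,v2) [--+] → (-0.148313, -0.6498, 1.47625)–(-1.34936, -0.6498, 0.0874245)  len=1.8361
  (v7,v0,v8) [-+-] → (-0.148313, -0.6498, 0)–(0.51821, -0.6498, 0)  len=0.6665
  (v7,v8,v2) [--+] → (0.51821, -0.6498, 1.20117)–(-0.148313, -0.6498, 1.47625)  len=0.7211
  (v8,v0,v1) [-++] → (0.51821, -0.6498, 0)–(1.23706, -0.6498, 0)  len=0.7188
  (v8,v1,v2) [-++] → (1.23706, -0.6498, 0)–(0.51821, -0.6498, 1.20117)  len=1.3998

Chained into 1 loop(s):
  loop 1: 8 segments, perimeter = 6.6899
Total perimeter = 6.690

loops=1 perimeter=6.690


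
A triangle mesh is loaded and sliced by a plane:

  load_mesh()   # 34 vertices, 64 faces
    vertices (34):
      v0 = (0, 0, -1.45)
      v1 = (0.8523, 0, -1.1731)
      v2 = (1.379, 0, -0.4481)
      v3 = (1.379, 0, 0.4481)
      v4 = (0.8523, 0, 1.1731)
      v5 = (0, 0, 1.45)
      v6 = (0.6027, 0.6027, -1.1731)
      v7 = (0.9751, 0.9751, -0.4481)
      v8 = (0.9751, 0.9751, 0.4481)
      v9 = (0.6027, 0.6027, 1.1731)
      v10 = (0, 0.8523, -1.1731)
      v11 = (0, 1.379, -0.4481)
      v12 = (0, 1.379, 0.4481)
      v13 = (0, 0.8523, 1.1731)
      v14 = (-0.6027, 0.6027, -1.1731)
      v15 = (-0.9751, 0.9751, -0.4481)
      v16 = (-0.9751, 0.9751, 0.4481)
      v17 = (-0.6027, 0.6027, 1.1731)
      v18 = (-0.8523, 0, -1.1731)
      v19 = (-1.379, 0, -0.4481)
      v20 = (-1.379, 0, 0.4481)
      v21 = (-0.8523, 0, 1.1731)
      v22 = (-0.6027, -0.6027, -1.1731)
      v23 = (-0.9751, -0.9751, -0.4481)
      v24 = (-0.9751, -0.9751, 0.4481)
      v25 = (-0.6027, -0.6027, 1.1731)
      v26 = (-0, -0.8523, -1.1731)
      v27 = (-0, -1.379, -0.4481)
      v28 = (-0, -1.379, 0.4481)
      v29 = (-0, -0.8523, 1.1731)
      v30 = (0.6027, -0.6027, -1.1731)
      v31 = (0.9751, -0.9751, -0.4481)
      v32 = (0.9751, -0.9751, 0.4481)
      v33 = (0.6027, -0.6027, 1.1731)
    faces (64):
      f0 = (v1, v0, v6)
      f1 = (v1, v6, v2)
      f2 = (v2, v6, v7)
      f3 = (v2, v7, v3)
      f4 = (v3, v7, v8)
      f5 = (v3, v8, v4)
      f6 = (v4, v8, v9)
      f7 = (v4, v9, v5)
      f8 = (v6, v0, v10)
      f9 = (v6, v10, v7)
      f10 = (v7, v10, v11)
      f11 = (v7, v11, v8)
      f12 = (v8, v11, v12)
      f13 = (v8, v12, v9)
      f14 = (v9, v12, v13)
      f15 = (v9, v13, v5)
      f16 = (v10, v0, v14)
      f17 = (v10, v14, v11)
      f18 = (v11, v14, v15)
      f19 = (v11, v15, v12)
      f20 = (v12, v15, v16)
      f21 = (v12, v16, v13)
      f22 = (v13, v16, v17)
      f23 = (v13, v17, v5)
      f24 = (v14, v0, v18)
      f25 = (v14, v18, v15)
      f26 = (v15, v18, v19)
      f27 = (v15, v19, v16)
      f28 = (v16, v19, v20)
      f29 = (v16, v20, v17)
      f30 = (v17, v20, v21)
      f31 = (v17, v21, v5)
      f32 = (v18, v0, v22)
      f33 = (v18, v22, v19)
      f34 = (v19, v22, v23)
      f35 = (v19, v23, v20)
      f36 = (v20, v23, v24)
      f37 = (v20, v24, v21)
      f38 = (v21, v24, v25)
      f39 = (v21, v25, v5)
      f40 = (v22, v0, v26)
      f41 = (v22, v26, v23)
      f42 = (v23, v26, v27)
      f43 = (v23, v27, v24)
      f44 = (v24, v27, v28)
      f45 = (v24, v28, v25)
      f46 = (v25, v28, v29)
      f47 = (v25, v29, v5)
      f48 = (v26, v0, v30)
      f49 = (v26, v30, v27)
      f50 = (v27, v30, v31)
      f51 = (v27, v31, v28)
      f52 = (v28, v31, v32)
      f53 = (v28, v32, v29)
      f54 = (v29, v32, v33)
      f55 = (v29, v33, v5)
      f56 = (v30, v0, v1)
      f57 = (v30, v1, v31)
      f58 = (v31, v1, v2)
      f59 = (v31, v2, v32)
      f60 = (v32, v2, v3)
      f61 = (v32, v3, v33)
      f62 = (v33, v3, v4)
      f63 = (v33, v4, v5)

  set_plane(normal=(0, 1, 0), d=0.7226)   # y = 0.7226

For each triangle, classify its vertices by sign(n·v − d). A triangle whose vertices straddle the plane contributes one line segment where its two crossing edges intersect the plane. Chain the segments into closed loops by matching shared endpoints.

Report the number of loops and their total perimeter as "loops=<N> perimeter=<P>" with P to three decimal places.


Straddling triangles (20 of 64):
  (v2,v6,v7) [--+] → (0.7226, 0.7226, -0.939675)–(1.07969, 0.7226, -0.4481)  len=0.6076
  (v2,v7,v3) [-+-] → (1.07969, 0.7226, -0.4481)–(1.07969, 0.7226, -0.216031)  len=0.2321
  (v3,v7,v8) [-++] → (1.07969, 0.7226, -0.216031)–(1.07969, 0.7226, 0.4481)  len=0.6641
  (v3,v8,v4) [-+-] → (1.07969, 0.7226, 0.4481)–(0.943301, 0.7226, 0.635837)  len=0.2320
  (v4,v8,v9) [-+-] → (0.943301, 0.7226, 0.635837)–(0.7226, 0.7226, 0.939675)  len=0.3755
  (v6,v0,v10) [--+] → (0, 0.7226, -1.21524)–(0.313182, 0.7226, -1.1731)  len=0.3160
  (v6,v10,v7) [-++] → (0.313182, 0.7226, -1.1731)–(0.7226, 0.7226, -0.939675)  len=0.4713
  (v8,v12,v9) [++-] → (0.509613, 0.7226, 1.06112)–(0.7226, 0.7226, 0.939675)  len=0.2452
  (v9,v12,v13) [-++] → (0.509613, 0.7226, 1.06112)–(0.313182, 0.7226, 1.1731)  len=0.2261
  (v9,v13,v5) [-+-] → (0.313182, 0.7226, 1.1731)–(0, 0.7226, 1.21524)  len=0.3160
  (v10,v0,v14) [+--] → (0, 0.7226, -1.21524)–(-0.313182, 0.7226, -1.1731)  len=0.3160
  (v10,v14,v11) [+-+] → (-0.313182, 0.7226, -1.1731)–(-0.509613, 0.7226, -1.06112)  len=0.2261
  (v11,v14,v15) [+-+] → (-0.509613, 0.7226, -1.06112)–(-0.7226, 0.7226, -0.939675)  len=0.2452
  (v13,v16,v17) [++-] → (-0.7226, 0.7226, 0.939675)–(-0.313182, 0.7226, 1.1731)  len=0.4713
  (v13,v17,v5) [+--] → (-0.313182, 0.7226, 1.1731)–(0, 0.7226, 1.21524)  len=0.3160
  (v14,v18,v15) [--+] → (-0.943301, 0.7226, -0.635837)–(-0.7226, 0.7226, -0.939675)  len=0.3755
  (v15,v18,v19) [+--] → (-0.943301, 0.7226, -0.635837)–(-1.07969, 0.7226, -0.4481)  len=0.2320
  (v15,v19,v16) [+-+] → (-1.07969, 0.7226, -0.4481)–(-1.07969, 0.7226, 0.216031)  len=0.6641
  (v16,v19,v20) [+--] → (-1.07969, 0.7226, 0.216031)–(-1.07969, 0.7226, 0.4481)  len=0.2321
  (v16,v20,v17) [+--] → (-1.07969, 0.7226, 0.4481)–(-0.7226, 0.7226, 0.939675)  len=0.6076

Chained into 1 loop(s):
  loop 1: 20 segments, perimeter = 7.3719
Total perimeter = 7.372

loops=1 perimeter=7.372


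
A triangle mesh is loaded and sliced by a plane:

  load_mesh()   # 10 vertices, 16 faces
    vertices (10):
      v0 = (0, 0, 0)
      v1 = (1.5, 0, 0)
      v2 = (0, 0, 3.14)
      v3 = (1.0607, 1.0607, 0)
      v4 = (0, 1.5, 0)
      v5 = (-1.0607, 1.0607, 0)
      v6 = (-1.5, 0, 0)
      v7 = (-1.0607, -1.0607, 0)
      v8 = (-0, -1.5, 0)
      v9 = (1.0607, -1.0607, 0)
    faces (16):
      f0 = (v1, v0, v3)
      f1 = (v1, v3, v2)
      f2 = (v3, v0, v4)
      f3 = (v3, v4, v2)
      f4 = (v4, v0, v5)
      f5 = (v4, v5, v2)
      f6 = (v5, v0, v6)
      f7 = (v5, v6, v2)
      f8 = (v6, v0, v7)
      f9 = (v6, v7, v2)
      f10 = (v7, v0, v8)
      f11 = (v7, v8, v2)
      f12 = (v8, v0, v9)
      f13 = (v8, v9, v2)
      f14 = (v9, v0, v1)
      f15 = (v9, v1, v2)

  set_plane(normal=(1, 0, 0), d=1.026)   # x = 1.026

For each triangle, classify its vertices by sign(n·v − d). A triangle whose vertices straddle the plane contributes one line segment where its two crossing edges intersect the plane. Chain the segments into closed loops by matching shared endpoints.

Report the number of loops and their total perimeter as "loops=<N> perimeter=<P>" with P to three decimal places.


loops=1 perimeter=5.094

Straddling triangles (8 of 16):
  (v1,v0,v3) [+-+] → (1.026, 0, 0)–(1.026, 1.026, 0)  len=1.0260
  (v1,v3,v2) [++-] → (1.026, 1.026, 0.102723)–(1.026, 0, 0.99224)  len=1.3579
  (v3,v0,v4) [+--] → (1.026, 1.026, 0)–(1.026, 1.07507, 0)  len=0.0491
  (v3,v4,v2) [+--] → (1.026, 1.07507, 0)–(1.026, 1.026, 0.102723)  len=0.1138
  (v8,v0,v9) [--+] → (1.026, -1.026, 0)–(1.026, -1.07507, 0)  len=0.0491
  (v8,v9,v2) [-+-] → (1.026, -1.07507, 0)–(1.026, -1.026, 0.102723)  len=0.1138
  (v9,v0,v1) [+-+] → (1.026, -1.026, 0)–(1.026, 0, 0)  len=1.0260
  (v9,v1,v2) [++-] → (1.026, 0, 0.99224)–(1.026, -1.026, 0.102723)  len=1.3579

Chained into 1 loop(s):
  loop 1: 8 segments, perimeter = 5.0936
Total perimeter = 5.094


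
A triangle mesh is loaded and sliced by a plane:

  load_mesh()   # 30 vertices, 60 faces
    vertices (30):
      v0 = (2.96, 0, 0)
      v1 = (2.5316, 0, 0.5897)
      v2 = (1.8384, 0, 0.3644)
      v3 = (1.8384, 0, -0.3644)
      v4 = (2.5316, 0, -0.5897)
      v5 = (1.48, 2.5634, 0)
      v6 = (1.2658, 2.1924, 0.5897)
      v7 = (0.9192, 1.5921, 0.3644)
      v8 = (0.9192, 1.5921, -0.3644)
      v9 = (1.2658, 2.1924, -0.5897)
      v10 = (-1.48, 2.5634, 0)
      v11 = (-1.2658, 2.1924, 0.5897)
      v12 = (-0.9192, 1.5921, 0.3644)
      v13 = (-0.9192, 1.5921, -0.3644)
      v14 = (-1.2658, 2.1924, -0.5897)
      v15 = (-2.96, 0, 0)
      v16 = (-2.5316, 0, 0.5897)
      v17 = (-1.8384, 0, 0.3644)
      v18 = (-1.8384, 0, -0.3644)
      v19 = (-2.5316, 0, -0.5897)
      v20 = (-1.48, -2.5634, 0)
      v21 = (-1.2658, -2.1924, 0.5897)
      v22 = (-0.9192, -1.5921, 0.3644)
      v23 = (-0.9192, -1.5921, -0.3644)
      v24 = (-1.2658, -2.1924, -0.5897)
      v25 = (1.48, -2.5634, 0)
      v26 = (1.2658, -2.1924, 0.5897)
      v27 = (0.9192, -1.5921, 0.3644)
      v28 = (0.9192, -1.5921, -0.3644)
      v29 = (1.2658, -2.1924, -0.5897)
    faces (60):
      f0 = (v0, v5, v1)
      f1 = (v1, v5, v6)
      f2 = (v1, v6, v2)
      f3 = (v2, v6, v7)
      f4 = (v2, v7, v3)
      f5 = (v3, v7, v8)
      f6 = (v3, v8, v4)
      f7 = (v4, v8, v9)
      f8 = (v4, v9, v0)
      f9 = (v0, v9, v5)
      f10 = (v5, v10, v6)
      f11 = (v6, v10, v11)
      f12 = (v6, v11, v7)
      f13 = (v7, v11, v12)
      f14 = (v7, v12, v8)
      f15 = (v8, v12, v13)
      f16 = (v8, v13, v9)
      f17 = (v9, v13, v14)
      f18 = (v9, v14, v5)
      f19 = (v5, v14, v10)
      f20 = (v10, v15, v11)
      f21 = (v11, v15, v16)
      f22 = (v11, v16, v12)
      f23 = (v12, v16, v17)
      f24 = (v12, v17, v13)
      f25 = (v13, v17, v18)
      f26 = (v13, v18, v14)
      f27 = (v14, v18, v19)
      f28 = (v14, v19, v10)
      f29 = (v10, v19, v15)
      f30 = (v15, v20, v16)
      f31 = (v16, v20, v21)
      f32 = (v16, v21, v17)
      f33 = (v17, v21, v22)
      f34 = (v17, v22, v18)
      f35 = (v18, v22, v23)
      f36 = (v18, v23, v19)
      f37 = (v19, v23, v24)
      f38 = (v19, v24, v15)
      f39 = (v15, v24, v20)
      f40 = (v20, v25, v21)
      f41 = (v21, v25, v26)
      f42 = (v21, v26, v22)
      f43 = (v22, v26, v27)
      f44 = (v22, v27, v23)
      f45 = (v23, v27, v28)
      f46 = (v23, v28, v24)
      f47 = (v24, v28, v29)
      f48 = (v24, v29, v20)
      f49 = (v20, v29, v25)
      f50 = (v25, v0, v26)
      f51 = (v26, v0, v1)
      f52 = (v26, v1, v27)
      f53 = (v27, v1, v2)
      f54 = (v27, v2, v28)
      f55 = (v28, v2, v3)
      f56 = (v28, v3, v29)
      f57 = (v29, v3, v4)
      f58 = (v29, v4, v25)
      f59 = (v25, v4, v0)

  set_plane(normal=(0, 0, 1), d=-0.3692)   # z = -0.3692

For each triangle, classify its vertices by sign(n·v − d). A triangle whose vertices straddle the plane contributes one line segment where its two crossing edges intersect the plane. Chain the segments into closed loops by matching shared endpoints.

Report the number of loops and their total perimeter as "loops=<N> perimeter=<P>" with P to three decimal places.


Straddling triangles (24 of 60):
  (v3,v8,v4) [++-] → (0.953552, 1.55818, -0.3692)–(1.85317, 0, -0.3692)  len=1.7992
  (v4,v8,v9) [-+-] → (0.953552, 1.55818, -0.3692)–(0.926584, 1.60489, -0.3692)  len=0.0539
  (v4,v9,v0) [--+] → (1.89929, 1.37262, -0.3692)–(2.69179, 0, -0.3692)  len=1.5850
  (v0,v9,v5) [+-+] → (1.89929, 1.37262, -0.3692)–(1.34589, 2.33112, -0.3692)  len=1.1068
  (v8,v13,v9) [++-] → (-0.872649, 1.60489, -0.3692)–(0.926584, 1.60489, -0.3692)  len=1.7992
  (v9,v13,v14) [-+-] → (-0.872649, 1.60489, -0.3692)–(-0.926584, 1.60489, -0.3692)  len=0.0539
  (v9,v14,v5) [--+] → (-0.239093, 2.33112, -0.3692)–(1.34589, 2.33112, -0.3692)  len=1.5850
  (v5,v14,v10) [+-+] → (-0.239093, 2.33112, -0.3692)–(-1.34589, 2.33112, -0.3692)  len=1.1068
  (v13,v18,v14) [++-] → (-1.8262, 0.0467089, -0.3692)–(-0.926584, 1.60489, -0.3692)  len=1.7992
  (v14,v18,v19) [-+-] → (-1.8262, 0.0467089, -0.3692)–(-1.85317, 0, -0.3692)  len=0.0539
  (v14,v19,v10) [--+] → (-2.13839, 0.958504, -0.3692)–(-1.34589, 2.33112, -0.3692)  len=1.5850
  (v10,v19,v15) [+-+] → (-2.13839, 0.958504, -0.3692)–(-2.69179, 0, -0.3692)  len=1.1068
  (v18,v23,v19) [++-] → (-0.953552, -1.55818, -0.3692)–(-1.85317, 0, -0.3692)  len=1.7992
  (v19,v23,v24) [-+-] → (-0.953552, -1.55818, -0.3692)–(-0.926584, -1.60489, -0.3692)  len=0.0539
  (v19,v24,v15) [--+] → (-1.89929, -1.37262, -0.3692)–(-2.69179, 0, -0.3692)  len=1.5850
  (v15,v24,v20) [+-+] → (-1.89929, -1.37262, -0.3692)–(-1.34589, -2.33112, -0.3692)  len=1.1068
  (v23,v28,v24) [++-] → (0.872649, -1.60489, -0.3692)–(-0.926584, -1.60489, -0.3692)  len=1.7992
  (v24,v28,v29) [-+-] → (0.872649, -1.60489, -0.3692)–(0.926584, -1.60489, -0.3692)  len=0.0539
  (v24,v29,v20) [--+] → (0.239093, -2.33112, -0.3692)–(-1.34589, -2.33112, -0.3692)  len=1.5850
  (v20,v29,v25) [+-+] → (0.239093, -2.33112, -0.3692)–(1.34589, -2.33112, -0.3692)  len=1.1068
  (v28,v3,v29) [++-] → (1.8262, -0.0467089, -0.3692)–(0.926584, -1.60489, -0.3692)  len=1.7992
  (v29,v3,v4) [-+-] → (1.8262, -0.0467089, -0.3692)–(1.85317, 0, -0.3692)  len=0.0539
  (v29,v4,v25) [--+] → (2.13839, -0.958504, -0.3692)–(1.34589, -2.33112, -0.3692)  len=1.5850
  (v25,v4,v0) [+-+] → (2.13839, -0.958504, -0.3692)–(2.69179, 0, -0.3692)  len=1.1068

Chained into 2 loop(s):
  loop 1: 12 segments, perimeter = 11.1190
  loop 2: 12 segments, perimeter = 16.1506
Total perimeter = 27.270

loops=2 perimeter=27.270


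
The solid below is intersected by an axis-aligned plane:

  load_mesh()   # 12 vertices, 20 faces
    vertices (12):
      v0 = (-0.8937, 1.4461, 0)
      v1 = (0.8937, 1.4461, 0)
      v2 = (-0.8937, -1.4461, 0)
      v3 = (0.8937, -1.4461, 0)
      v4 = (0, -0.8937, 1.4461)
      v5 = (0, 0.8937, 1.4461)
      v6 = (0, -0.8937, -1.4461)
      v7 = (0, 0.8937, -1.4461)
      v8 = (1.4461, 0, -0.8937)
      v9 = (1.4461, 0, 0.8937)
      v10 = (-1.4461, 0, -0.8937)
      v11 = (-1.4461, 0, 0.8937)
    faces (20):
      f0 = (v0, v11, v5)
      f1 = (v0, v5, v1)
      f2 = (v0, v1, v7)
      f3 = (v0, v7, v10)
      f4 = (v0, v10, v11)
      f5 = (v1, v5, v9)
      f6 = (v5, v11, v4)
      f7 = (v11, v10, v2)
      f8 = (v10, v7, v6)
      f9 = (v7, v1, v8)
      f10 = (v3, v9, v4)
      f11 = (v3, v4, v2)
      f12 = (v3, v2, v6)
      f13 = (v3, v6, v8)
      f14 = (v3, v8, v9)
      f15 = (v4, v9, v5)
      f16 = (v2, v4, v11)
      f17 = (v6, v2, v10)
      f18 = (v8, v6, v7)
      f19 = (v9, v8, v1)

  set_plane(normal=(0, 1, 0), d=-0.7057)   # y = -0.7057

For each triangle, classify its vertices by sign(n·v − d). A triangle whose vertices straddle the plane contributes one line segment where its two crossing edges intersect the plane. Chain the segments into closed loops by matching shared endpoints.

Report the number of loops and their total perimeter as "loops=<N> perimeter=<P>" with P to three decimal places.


loops=1 perimeter=8.067

Straddling triangles (10 of 20):
  (v5,v11,v4) [++-] → (-0.304204, -0.7057, 1.3299)–(0, -0.7057, 1.4461)  len=0.3256
  (v11,v10,v2) [++-] → (-1.17653, -0.7057, -0.457572)–(-1.17653, -0.7057, 0.457572)  len=0.9151
  (v10,v7,v6) [++-] → (0, -0.7057, -1.4461)–(-0.304204, -0.7057, -1.3299)  len=0.3256
  (v3,v9,v4) [-+-] → (1.17653, -0.7057, 0.457572)–(0.304204, -0.7057, 1.3299)  len=1.2337
  (v3,v6,v8) [--+] → (0.304204, -0.7057, -1.3299)–(1.17653, -0.7057, -0.457572)  len=1.2337
  (v3,v8,v9) [-++] → (1.17653, -0.7057, -0.457572)–(1.17653, -0.7057, 0.457572)  len=0.9151
  (v4,v9,v5) [-++] → (0.304204, -0.7057, 1.3299)–(0, -0.7057, 1.4461)  len=0.3256
  (v2,v4,v11) [--+] → (-0.304204, -0.7057, 1.3299)–(-1.17653, -0.7057, 0.457572)  len=1.2337
  (v6,v2,v10) [--+] → (-1.17653, -0.7057, -0.457572)–(-0.304204, -0.7057, -1.3299)  len=1.2337
  (v8,v6,v7) [+-+] → (0.304204, -0.7057, -1.3299)–(0, -0.7057, -1.4461)  len=0.3256

Chained into 1 loop(s):
  loop 1: 10 segments, perimeter = 8.0675
Total perimeter = 8.067


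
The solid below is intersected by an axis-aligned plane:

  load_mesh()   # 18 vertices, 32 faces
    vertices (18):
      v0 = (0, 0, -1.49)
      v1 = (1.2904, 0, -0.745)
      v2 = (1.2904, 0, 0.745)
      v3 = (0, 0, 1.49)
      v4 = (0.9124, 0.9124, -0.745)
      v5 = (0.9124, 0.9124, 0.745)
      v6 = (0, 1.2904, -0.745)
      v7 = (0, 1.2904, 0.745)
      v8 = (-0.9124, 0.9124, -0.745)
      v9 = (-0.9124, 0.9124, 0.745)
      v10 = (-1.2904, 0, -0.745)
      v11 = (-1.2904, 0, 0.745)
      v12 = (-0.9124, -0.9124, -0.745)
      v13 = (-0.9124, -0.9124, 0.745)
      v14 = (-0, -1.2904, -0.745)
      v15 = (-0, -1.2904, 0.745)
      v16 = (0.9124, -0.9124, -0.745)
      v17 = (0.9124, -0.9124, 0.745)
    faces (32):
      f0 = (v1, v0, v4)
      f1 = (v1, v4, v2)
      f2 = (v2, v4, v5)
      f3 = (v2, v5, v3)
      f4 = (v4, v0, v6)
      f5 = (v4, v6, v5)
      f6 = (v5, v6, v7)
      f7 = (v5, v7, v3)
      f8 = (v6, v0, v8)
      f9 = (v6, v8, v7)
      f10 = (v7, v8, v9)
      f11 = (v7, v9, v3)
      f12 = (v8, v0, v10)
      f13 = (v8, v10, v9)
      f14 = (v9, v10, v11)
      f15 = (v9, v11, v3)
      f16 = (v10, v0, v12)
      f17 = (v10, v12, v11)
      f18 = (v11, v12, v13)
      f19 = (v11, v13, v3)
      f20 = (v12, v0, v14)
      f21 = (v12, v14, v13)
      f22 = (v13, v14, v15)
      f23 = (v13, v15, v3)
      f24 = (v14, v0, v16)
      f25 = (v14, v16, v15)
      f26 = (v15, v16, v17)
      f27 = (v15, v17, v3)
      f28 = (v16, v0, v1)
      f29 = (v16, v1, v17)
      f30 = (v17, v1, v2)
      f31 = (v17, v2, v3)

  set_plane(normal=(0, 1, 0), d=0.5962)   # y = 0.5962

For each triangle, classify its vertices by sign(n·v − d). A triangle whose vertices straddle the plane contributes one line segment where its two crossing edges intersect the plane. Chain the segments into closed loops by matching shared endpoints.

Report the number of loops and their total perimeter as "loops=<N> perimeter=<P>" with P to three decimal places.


Straddling triangles (12 of 32):
  (v1,v0,v4) [--+] → (0.5962, 0.5962, -1.00319)–(1.0434, 0.5962, -0.745)  len=0.5164
  (v1,v4,v2) [-+-] → (1.0434, 0.5962, -0.745)–(1.0434, 0.5962, -0.228628)  len=0.5164
  (v2,v4,v5) [-++] → (1.0434, 0.5962, -0.228628)–(1.0434, 0.5962, 0.745)  len=0.9736
  (v2,v5,v3) [-+-] → (1.0434, 0.5962, 0.745)–(0.5962, 0.5962, 1.00319)  len=0.5164
  (v4,v0,v6) [+-+] → (0.5962, 0.5962, -1.00319)–(0, 0.5962, -1.14579)  len=0.6130
  (v5,v7,v3) [++-] → (0, 0.5962, 1.14579)–(0.5962, 0.5962, 1.00319)  len=0.6130
  (v6,v0,v8) [+-+] → (0, 0.5962, -1.14579)–(-0.5962, 0.5962, -1.00319)  len=0.6130
  (v7,v9,v3) [++-] → (-0.5962, 0.5962, 1.00319)–(0, 0.5962, 1.14579)  len=0.6130
  (v8,v0,v10) [+--] → (-0.5962, 0.5962, -1.00319)–(-1.0434, 0.5962, -0.745)  len=0.5164
  (v8,v10,v9) [+-+] → (-1.0434, 0.5962, -0.745)–(-1.0434, 0.5962, 0.228628)  len=0.9736
  (v9,v10,v11) [+--] → (-1.0434, 0.5962, 0.228628)–(-1.0434, 0.5962, 0.745)  len=0.5164
  (v9,v11,v3) [+--] → (-1.0434, 0.5962, 0.745)–(-0.5962, 0.5962, 1.00319)  len=0.5164

Chained into 1 loop(s):
  loop 1: 12 segments, perimeter = 7.4976
Total perimeter = 7.498

loops=1 perimeter=7.498


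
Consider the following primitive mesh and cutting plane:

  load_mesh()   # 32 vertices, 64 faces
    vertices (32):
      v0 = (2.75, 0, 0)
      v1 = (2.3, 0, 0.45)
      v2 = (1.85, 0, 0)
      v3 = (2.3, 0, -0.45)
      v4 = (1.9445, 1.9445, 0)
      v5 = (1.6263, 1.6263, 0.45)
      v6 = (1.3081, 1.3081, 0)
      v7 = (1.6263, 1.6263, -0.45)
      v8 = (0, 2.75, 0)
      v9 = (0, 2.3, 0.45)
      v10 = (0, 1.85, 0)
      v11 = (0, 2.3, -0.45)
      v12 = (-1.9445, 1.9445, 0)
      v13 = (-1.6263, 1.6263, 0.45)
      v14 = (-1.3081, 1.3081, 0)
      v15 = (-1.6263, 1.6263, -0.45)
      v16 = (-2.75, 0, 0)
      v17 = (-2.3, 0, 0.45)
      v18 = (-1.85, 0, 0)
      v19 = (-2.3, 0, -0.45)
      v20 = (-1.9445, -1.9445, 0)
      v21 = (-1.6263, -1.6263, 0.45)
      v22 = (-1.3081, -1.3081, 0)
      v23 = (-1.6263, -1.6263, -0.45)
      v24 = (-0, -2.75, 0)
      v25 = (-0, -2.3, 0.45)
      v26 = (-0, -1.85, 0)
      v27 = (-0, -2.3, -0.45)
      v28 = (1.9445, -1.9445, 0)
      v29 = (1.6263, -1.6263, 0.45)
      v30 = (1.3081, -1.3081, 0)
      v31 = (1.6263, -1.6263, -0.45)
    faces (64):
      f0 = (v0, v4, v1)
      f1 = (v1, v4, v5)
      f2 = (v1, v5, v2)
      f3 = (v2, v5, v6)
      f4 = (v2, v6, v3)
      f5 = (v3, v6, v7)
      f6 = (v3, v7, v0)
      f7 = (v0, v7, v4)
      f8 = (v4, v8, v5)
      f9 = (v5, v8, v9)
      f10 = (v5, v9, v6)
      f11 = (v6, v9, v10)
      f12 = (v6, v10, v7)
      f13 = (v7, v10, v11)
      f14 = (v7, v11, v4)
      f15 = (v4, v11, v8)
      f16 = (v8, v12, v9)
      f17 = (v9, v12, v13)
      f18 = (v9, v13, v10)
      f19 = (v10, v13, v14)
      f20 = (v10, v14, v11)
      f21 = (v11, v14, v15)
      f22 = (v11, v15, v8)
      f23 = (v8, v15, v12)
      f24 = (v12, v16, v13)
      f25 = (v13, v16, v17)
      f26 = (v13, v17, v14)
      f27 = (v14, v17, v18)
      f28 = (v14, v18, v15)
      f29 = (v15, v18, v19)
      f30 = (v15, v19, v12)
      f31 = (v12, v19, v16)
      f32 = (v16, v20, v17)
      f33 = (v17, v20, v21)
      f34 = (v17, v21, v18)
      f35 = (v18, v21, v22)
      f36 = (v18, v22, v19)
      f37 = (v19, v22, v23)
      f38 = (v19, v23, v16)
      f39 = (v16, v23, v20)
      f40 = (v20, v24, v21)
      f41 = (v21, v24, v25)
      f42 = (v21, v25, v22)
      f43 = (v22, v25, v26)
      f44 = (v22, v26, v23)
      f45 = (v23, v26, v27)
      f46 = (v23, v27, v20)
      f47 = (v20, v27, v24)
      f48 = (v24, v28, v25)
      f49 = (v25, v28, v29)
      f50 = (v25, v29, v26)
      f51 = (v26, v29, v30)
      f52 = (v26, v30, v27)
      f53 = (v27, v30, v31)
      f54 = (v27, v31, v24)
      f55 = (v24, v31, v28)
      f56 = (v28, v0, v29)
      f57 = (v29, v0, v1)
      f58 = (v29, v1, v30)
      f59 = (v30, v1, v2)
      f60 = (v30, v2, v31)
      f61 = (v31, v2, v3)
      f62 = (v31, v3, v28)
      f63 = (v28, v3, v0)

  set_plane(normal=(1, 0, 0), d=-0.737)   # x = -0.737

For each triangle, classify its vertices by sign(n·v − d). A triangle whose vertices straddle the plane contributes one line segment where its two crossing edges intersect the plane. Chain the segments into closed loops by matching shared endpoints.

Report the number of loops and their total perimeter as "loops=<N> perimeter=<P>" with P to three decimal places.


Straddling triangles (16 of 64):
  (v8,v12,v9) [+-+] → (-0.737, 2.4447, 0)–(-0.737, 2.16526, 0.279442)  len=0.3952
  (v9,v12,v13) [+--] → (-0.737, 2.16526, 0.279442)–(-0.737, 1.9947, 0.45)  len=0.2412
  (v9,v13,v10) [+-+] → (-0.737, 1.9947, 0.45)–(-0.737, 1.74862, 0.203929)  len=0.3480
  (v10,v13,v14) [+--] → (-0.737, 1.74862, 0.203929)–(-0.737, 1.54469, 0)  len=0.2884
  (v10,v14,v11) [+-+] → (-0.737, 1.54469, 0)–(-0.737, 1.74115, -0.196464)  len=0.2778
  (v11,v14,v15) [+--] → (-0.737, 1.74115, -0.196464)–(-0.737, 1.9947, -0.45)  len=0.3586
  (v11,v15,v8) [+-+] → (-0.737, 1.9947, -0.45)–(-0.737, 2.24077, -0.203929)  len=0.3480
  (v8,v15,v12) [+--] → (-0.737, 2.24077, -0.203929)–(-0.737, 2.4447, 0)  len=0.2884
  (v20,v24,v21) [-+-] → (-0.737, -2.4447, 0)–(-0.737, -2.24077, 0.203929)  len=0.2884
  (v21,v24,v25) [-++] → (-0.737, -2.24077, 0.203929)–(-0.737, -1.9947, 0.45)  len=0.3480
  (v21,v25,v22) [-+-] → (-0.737, -1.9947, 0.45)–(-0.737, -1.74115, 0.196464)  len=0.3586
  (v22,v25,v26) [-++] → (-0.737, -1.74115, 0.196464)–(-0.737, -1.54469, 0)  len=0.2778
  (v22,v26,v23) [-+-] → (-0.737, -1.54469, 0)–(-0.737, -1.74862, -0.203929)  len=0.2884
  (v23,v26,v27) [-++] → (-0.737, -1.74862, -0.203929)–(-0.737, -1.9947, -0.45)  len=0.3480
  (v23,v27,v20) [-+-] → (-0.737, -1.9947, -0.45)–(-0.737, -2.16526, -0.279442)  len=0.2412
  (v20,v27,v24) [-++] → (-0.737, -2.16526, -0.279442)–(-0.737, -2.4447, 0)  len=0.3952

Chained into 2 loop(s):
  loop 1: 8 segments, perimeter = 2.5456
  loop 2: 8 segments, perimeter = 2.5456
Total perimeter = 5.091

loops=2 perimeter=5.091


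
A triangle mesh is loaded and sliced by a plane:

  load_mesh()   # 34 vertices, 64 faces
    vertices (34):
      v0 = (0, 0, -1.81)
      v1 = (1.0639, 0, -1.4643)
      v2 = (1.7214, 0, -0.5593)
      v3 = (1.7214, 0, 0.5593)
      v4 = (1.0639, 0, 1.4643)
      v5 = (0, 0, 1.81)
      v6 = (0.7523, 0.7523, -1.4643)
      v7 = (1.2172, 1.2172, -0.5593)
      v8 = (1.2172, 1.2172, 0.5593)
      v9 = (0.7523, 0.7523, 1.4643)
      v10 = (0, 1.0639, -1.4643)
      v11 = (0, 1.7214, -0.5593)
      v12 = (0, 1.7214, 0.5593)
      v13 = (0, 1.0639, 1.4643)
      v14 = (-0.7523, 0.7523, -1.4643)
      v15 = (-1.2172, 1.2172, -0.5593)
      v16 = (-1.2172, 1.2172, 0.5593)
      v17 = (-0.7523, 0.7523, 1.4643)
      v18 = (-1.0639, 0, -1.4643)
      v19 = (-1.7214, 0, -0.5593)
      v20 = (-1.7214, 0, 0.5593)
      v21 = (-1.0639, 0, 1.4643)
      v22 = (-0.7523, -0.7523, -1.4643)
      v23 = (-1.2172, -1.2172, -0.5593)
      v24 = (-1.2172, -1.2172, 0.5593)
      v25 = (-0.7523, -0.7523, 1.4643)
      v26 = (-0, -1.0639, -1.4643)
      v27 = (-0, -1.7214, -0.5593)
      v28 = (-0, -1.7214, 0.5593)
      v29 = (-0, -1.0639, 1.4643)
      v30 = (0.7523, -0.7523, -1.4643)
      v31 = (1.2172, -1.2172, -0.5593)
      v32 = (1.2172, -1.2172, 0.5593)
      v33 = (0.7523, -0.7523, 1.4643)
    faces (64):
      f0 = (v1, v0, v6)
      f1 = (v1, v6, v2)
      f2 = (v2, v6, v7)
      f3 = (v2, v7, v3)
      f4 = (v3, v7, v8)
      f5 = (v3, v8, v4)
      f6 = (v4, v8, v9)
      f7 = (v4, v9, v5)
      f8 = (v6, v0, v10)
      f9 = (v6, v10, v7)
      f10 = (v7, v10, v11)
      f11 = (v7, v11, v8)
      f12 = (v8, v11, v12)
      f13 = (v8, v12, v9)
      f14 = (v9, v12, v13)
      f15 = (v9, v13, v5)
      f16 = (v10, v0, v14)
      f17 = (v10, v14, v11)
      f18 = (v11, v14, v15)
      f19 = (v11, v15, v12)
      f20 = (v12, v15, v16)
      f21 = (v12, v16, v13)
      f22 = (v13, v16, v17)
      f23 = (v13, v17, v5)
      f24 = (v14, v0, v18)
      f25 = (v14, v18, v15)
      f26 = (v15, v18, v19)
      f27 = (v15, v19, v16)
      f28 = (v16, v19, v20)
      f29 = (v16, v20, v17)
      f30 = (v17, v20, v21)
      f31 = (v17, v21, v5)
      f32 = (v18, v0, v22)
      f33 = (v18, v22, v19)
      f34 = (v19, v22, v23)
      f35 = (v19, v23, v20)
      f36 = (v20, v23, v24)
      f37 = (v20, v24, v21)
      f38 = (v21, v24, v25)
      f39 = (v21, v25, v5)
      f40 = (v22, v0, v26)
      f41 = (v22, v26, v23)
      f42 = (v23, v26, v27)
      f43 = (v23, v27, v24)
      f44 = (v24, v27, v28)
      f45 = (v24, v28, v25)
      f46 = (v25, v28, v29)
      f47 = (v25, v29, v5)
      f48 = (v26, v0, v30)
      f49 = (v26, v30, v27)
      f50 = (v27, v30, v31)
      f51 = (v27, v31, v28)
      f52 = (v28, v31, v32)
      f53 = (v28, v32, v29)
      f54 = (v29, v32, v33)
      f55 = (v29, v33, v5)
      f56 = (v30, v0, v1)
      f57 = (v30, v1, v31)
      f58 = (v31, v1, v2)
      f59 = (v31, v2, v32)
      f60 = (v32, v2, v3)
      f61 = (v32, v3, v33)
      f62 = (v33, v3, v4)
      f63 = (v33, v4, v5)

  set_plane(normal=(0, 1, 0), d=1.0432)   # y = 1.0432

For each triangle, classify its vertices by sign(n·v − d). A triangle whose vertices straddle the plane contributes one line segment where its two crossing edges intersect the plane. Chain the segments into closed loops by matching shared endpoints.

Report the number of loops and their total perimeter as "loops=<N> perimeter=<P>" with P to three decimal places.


loops=1 perimeter=8.687

Straddling triangles (20 of 64):
  (v2,v6,v7) [--+] → (1.0432, 1.0432, -0.898018)–(1.28928, 1.0432, -0.5593)  len=0.4187
  (v2,v7,v3) [-+-] → (1.28928, 1.0432, -0.5593)–(1.28928, 1.0432, -0.399395)  len=0.1599
  (v3,v7,v8) [-++] → (1.28928, 1.0432, -0.399395)–(1.28928, 1.0432, 0.5593)  len=0.9587
  (v3,v8,v4) [-+-] → (1.28928, 1.0432, 0.5593)–(1.19529, 1.0432, 0.688671)  len=0.1599
  (v4,v8,v9) [-+-] → (1.19529, 1.0432, 0.688671)–(1.0432, 1.0432, 0.898018)  len=0.2588
  (v6,v0,v10) [--+] → (0, 1.0432, -1.47103)–(0.0499763, 1.0432, -1.4643)  len=0.0504
  (v6,v10,v7) [-++] → (0.0499763, 1.0432, -1.4643)–(1.0432, 1.0432, -0.898018)  len=1.1433
  (v8,v12,v9) [++-] → (0.526478, 1.0432, 1.19264)–(1.0432, 1.0432, 0.898018)  len=0.5948
  (v9,v12,v13) [-++] → (0.526478, 1.0432, 1.19264)–(0.0499763, 1.0432, 1.4643)  len=0.5485
  (v9,v13,v5) [-+-] → (0.0499763, 1.0432, 1.4643)–(0, 1.0432, 1.47103)  len=0.0504
  (v10,v0,v14) [+--] → (0, 1.0432, -1.47103)–(-0.0499763, 1.0432, -1.4643)  len=0.0504
  (v10,v14,v11) [+-+] → (-0.0499763, 1.0432, -1.4643)–(-0.526478, 1.0432, -1.19264)  len=0.5485
  (v11,v14,v15) [+-+] → (-0.526478, 1.0432, -1.19264)–(-1.0432, 1.0432, -0.898018)  len=0.5948
  (v13,v16,v17) [++-] → (-1.0432, 1.0432, 0.898018)–(-0.0499763, 1.0432, 1.4643)  len=1.1433
  (v13,v17,v5) [+--] → (-0.0499763, 1.0432, 1.4643)–(0, 1.0432, 1.47103)  len=0.0504
  (v14,v18,v15) [--+] → (-1.19529, 1.0432, -0.688671)–(-1.0432, 1.0432, -0.898018)  len=0.2588
  (v15,v18,v19) [+--] → (-1.19529, 1.0432, -0.688671)–(-1.28928, 1.0432, -0.5593)  len=0.1599
  (v15,v19,v16) [+-+] → (-1.28928, 1.0432, -0.5593)–(-1.28928, 1.0432, 0.399395)  len=0.9587
  (v16,v19,v20) [+--] → (-1.28928, 1.0432, 0.399395)–(-1.28928, 1.0432, 0.5593)  len=0.1599
  (v16,v20,v17) [+--] → (-1.28928, 1.0432, 0.5593)–(-1.0432, 1.0432, 0.898018)  len=0.4187

Chained into 1 loop(s):
  loop 1: 20 segments, perimeter = 8.6868
Total perimeter = 8.687


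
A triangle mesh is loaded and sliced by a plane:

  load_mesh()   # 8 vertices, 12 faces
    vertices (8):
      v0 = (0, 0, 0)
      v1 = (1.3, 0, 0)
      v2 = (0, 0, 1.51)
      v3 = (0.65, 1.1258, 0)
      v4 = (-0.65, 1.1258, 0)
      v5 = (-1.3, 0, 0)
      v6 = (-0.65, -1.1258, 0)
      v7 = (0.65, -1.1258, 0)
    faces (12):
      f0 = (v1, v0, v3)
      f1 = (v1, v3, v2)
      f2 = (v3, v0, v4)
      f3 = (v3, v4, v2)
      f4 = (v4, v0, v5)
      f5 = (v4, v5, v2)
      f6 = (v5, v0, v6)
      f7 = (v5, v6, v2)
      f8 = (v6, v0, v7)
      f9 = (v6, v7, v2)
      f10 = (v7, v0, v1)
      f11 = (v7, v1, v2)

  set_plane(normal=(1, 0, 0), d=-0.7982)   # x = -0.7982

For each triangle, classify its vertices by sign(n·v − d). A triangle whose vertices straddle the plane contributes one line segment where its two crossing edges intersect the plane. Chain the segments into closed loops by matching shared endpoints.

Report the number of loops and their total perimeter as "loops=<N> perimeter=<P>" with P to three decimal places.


loops=1 perimeter=3.831

Straddling triangles (4 of 12):
  (v4,v0,v5) [++-] → (-0.7982, 0, 0)–(-0.7982, 0.869118, 0)  len=0.8691
  (v4,v5,v2) [+-+] → (-0.7982, 0.869118, 0)–(-0.7982, 0, 0.58286)  len=1.0465
  (v5,v0,v6) [-++] → (-0.7982, 0, 0)–(-0.7982, -0.869118, 0)  len=0.8691
  (v5,v6,v2) [-++] → (-0.7982, -0.869118, 0)–(-0.7982, 0, 0.58286)  len=1.0465

Chained into 1 loop(s):
  loop 1: 4 segments, perimeter = 3.8312
Total perimeter = 3.831
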